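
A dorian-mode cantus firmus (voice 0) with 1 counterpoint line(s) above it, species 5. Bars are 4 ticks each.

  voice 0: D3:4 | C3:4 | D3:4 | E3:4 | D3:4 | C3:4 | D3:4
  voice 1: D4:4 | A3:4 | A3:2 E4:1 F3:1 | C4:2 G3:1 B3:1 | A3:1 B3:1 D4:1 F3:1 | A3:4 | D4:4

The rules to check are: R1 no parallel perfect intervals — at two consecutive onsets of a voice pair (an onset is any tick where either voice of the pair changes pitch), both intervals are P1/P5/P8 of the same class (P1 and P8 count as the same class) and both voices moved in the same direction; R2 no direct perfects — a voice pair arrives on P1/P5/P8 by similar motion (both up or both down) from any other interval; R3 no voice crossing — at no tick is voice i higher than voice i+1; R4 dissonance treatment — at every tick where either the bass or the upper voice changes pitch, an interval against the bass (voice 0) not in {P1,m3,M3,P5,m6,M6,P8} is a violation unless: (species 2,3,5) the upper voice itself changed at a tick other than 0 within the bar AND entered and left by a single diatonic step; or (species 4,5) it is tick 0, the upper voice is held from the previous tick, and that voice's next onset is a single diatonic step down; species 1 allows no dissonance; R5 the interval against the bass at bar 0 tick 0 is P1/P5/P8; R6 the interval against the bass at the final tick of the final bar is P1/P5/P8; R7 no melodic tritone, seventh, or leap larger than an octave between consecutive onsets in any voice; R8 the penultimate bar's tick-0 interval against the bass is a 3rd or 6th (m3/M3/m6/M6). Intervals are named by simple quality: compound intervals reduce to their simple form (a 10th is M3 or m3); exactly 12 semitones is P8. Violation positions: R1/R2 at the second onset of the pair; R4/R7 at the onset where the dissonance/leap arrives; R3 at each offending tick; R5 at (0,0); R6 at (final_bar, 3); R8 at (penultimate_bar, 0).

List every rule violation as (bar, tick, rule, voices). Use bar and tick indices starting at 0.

(2, 2, R4, (0, 1))
(2, 3, R7, (1,))
(4, 0, R1, (0, 1))
(6, 0, R2, (0, 1))

bar 0: v0=D3 v1=D4 downbeat P8
bar 1: v0=C3 v1=A3 downbeat M6
bar 2: v0=D3 v1=A3 downbeat P5
bar 3: v0=E3 v1=C4 downbeat m6
bar 4: v0=D3 v1=A3 downbeat P5
bar 5: v0=C3 v1=A3 downbeat M6
bar 6: v0=D3 v1=D4 downbeat P8
  -> R4 @ bar 2 tick 2 v(0, 1): D3/E4 M2 untreated
  -> R7 @ bar 2 tick 3 v(1,): E4->F3 leap 11st
  -> R1 @ bar 4 tick 0 v(0, 1): E3/B3 P5 -> D3/A3 P5 similar
  -> R2 @ bar 6 tick 0 v(0, 1): C3/A3 M6 -> D3/D4 P8 similar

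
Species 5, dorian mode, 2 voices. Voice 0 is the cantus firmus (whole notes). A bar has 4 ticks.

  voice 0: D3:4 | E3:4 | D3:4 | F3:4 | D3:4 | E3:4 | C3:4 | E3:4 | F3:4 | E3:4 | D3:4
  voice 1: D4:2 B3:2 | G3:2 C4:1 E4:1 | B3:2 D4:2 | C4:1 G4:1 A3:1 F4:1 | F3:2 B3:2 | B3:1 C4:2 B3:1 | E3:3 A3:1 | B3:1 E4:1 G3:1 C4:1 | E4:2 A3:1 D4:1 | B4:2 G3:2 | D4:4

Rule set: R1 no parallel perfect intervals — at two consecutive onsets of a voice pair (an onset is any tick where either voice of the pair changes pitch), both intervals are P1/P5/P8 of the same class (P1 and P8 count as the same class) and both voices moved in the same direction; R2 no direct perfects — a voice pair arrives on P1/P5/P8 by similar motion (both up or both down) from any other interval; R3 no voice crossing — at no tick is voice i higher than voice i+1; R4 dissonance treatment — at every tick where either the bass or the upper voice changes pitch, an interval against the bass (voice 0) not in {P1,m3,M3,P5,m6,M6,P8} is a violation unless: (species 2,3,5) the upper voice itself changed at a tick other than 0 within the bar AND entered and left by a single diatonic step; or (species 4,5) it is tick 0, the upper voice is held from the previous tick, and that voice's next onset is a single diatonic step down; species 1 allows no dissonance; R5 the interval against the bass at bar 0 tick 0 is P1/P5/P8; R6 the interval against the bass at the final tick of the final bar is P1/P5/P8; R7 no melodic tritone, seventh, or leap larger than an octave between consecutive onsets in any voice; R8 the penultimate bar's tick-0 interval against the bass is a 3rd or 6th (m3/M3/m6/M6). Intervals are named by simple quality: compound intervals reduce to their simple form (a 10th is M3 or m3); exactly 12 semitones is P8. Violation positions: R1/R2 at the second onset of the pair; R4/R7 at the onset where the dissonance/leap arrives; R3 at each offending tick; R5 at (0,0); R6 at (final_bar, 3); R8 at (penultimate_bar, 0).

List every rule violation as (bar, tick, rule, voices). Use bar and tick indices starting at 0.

(3, 1, R4, (0, 1))
(3, 2, R7, (1,))
(4, 2, R7, (1,))
(7, 0, R2, (0, 1))
(8, 0, R4, (0, 1))
(9, 0, R8, (0, 1))
(9, 2, R7, (1,))

bar 0: v0=D3 v1=D4 downbeat P8
bar 1: v0=E3 v1=G3 downbeat m3
bar 2: v0=D3 v1=B3 downbeat M6
bar 3: v0=F3 v1=C4 downbeat P5
bar 4: v0=D3 v1=F3 downbeat m3
bar 5: v0=E3 v1=B3 downbeat P5
bar 6: v0=C3 v1=E3 downbeat M3
bar 7: v0=E3 v1=B3 downbeat P5
bar 8: v0=F3 v1=E4 downbeat M7
bar 9: v0=E3 v1=B4 downbeat P5
bar 10: v0=D3 v1=D4 downbeat P8
  -> R4 @ bar 3 tick 1 v(0, 1): F3/G4 M2 untreated
  -> R7 @ bar 3 tick 2 v(1,): G4->A3 leap 10st
  -> R7 @ bar 4 tick 2 v(1,): F3->B3 leap 6st
  -> R2 @ bar 7 tick 0 v(0, 1): C3/A3 M6 -> E3/B3 P5 similar
  -> R4 @ bar 8 tick 0 v(0, 1): F3/E4 M7 untreated
  -> R8 @ bar 9 tick 0 v(0, 1): penult P5 not 3rd/6th
  -> R7 @ bar 9 tick 2 v(1,): B4->G3 leap 16st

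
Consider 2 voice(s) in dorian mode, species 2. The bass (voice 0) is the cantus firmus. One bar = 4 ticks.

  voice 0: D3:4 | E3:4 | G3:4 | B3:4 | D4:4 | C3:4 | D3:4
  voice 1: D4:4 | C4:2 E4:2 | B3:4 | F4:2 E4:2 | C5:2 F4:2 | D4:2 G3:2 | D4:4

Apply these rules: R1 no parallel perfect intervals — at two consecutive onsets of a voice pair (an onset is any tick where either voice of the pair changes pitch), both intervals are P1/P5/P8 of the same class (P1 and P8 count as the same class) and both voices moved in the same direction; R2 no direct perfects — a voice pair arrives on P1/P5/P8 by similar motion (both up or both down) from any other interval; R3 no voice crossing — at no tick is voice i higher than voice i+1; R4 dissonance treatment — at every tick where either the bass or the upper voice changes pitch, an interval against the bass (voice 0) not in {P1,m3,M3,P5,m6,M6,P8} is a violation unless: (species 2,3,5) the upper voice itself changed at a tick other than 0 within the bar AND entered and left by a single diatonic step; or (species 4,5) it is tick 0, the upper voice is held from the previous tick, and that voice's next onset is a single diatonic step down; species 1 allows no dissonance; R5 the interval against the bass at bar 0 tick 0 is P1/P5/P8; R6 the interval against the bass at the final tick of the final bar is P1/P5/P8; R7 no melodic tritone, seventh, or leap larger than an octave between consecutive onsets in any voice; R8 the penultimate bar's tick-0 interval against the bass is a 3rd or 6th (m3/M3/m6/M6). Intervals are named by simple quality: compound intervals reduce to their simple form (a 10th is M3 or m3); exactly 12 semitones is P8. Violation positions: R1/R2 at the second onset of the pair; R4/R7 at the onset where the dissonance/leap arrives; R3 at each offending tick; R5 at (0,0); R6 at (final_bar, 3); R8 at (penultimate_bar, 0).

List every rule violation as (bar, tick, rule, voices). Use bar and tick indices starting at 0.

(3, 0, R4, (0, 1))
(3, 0, R7, (1,))
(3, 2, R4, (0, 1))
(4, 0, R4, (0, 1))
(5, 0, R4, (0, 1))
(5, 0, R7, (0,))
(5, 0, R8, (0, 1))
(6, 0, R2, (0, 1))

bar 0: v0=D3 v1=D4 downbeat P8
bar 1: v0=E3 v1=C4 downbeat m6
bar 2: v0=G3 v1=B3 downbeat M3
bar 3: v0=B3 v1=F4 downbeat TT
bar 4: v0=D4 v1=C5 downbeat m7
bar 5: v0=C3 v1=D4 downbeat M2
bar 6: v0=D3 v1=D4 downbeat P8
  -> R4 @ bar 3 tick 0 v(0, 1): B3/F4 TT untreated
  -> R7 @ bar 3 tick 0 v(1,): B3->F4 leap 6st
  -> R4 @ bar 3 tick 2 v(0, 1): B3/E4 P4 untreated
  -> R4 @ bar 4 tick 0 v(0, 1): D4/C5 m7 untreated
  -> R4 @ bar 5 tick 0 v(0, 1): C3/D4 M2 untreated
  -> R7 @ bar 5 tick 0 v(0,): D4->C3 leap 14st
  -> R8 @ bar 5 tick 0 v(0, 1): penult M2 not 3rd/6th
  -> R2 @ bar 6 tick 0 v(0, 1): C3/G3 P5 -> D3/D4 P8 similar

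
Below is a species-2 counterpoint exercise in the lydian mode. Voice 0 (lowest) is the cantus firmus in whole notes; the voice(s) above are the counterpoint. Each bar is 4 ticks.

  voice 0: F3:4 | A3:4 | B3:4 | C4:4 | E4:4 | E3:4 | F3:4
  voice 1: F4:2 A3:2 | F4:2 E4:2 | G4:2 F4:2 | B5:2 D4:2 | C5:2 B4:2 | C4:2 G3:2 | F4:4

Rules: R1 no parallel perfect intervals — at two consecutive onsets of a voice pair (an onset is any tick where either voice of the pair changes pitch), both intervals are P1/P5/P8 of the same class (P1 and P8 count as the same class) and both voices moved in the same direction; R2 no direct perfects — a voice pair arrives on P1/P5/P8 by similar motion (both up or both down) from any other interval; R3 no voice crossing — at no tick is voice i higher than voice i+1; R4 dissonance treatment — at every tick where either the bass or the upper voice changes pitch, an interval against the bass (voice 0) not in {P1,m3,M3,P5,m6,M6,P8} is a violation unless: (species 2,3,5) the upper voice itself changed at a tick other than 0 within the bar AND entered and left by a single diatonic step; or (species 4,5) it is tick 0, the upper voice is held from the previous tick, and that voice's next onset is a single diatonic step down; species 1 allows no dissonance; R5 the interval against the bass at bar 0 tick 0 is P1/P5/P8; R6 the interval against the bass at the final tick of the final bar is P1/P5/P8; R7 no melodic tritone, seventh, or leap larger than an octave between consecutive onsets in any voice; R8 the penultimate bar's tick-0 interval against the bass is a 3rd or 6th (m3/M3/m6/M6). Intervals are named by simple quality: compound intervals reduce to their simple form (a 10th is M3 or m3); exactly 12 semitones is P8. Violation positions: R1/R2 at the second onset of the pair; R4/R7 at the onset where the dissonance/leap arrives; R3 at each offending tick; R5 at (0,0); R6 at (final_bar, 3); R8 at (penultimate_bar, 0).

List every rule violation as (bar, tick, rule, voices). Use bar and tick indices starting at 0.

(2, 2, R4, (0, 1))
(3, 0, R4, (0, 1))
(3, 0, R7, (1,))
(3, 2, R4, (0, 1))
(3, 2, R7, (1,))
(4, 0, R7, (1,))
(5, 0, R7, (1,))
(6, 0, R2, (0, 1))
(6, 0, R7, (1,))

bar 0: v0=F3 v1=F4 downbeat P8
bar 1: v0=A3 v1=F4 downbeat m6
bar 2: v0=B3 v1=G4 downbeat m6
bar 3: v0=C4 v1=B5 downbeat M7
bar 4: v0=E4 v1=C5 downbeat m6
bar 5: v0=E3 v1=C4 downbeat m6
bar 6: v0=F3 v1=F4 downbeat P8
  -> R4 @ bar 2 tick 2 v(0, 1): B3/F4 TT untreated
  -> R4 @ bar 3 tick 0 v(0, 1): C4/B5 M7 untreated
  -> R7 @ bar 3 tick 0 v(1,): F4->B5 leap 18st
  -> R4 @ bar 3 tick 2 v(0, 1): C4/D4 M2 untreated
  -> R7 @ bar 3 tick 2 v(1,): B5->D4 leap 21st
  -> R7 @ bar 4 tick 0 v(1,): D4->C5 leap 10st
  -> R7 @ bar 5 tick 0 v(1,): B4->C4 leap 11st
  -> R2 @ bar 6 tick 0 v(0, 1): E3/G3 m3 -> F3/F4 P8 similar
  -> R7 @ bar 6 tick 0 v(1,): G3->F4 leap 10st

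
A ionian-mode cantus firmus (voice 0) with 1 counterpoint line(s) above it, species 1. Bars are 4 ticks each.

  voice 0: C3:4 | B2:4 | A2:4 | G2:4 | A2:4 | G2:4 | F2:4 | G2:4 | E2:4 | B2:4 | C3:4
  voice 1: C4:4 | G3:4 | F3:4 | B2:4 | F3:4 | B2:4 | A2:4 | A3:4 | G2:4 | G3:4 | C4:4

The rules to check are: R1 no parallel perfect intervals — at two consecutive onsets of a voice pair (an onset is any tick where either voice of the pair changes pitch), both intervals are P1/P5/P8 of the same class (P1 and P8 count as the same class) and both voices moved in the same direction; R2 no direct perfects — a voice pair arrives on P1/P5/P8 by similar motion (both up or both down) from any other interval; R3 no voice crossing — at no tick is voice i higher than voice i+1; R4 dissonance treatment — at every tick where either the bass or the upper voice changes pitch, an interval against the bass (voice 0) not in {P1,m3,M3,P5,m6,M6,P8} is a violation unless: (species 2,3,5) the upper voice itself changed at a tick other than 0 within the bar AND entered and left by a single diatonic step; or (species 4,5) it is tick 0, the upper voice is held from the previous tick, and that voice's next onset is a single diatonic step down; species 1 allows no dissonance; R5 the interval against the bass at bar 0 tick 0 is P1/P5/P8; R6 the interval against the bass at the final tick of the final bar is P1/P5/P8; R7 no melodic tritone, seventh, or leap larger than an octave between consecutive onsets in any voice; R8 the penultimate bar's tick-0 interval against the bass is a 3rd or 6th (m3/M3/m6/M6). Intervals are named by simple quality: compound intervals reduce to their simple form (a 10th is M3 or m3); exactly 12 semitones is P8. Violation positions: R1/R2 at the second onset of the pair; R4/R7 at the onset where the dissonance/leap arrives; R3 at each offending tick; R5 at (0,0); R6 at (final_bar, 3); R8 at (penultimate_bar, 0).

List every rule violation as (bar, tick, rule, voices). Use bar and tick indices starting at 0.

(3, 0, R7, (1,))
(4, 0, R7, (1,))
(5, 0, R7, (1,))
(7, 0, R4, (0, 1))
(8, 0, R7, (1,))
(10, 0, R2, (0, 1))

bar 0: v0=C3 v1=C4 downbeat P8
bar 1: v0=B2 v1=G3 downbeat m6
bar 2: v0=A2 v1=F3 downbeat m6
bar 3: v0=G2 v1=B2 downbeat M3
bar 4: v0=A2 v1=F3 downbeat m6
bar 5: v0=G2 v1=B2 downbeat M3
bar 6: v0=F2 v1=A2 downbeat M3
bar 7: v0=G2 v1=A3 downbeat M2
bar 8: v0=E2 v1=G2 downbeat m3
bar 9: v0=B2 v1=G3 downbeat m6
bar 10: v0=C3 v1=C4 downbeat P8
  -> R7 @ bar 3 tick 0 v(1,): F3->B2 leap 6st
  -> R7 @ bar 4 tick 0 v(1,): B2->F3 leap 6st
  -> R7 @ bar 5 tick 0 v(1,): F3->B2 leap 6st
  -> R4 @ bar 7 tick 0 v(0, 1): G2/A3 M2 untreated
  -> R7 @ bar 8 tick 0 v(1,): A3->G2 leap 14st
  -> R2 @ bar 10 tick 0 v(0, 1): B2/G3 m6 -> C3/C4 P8 similar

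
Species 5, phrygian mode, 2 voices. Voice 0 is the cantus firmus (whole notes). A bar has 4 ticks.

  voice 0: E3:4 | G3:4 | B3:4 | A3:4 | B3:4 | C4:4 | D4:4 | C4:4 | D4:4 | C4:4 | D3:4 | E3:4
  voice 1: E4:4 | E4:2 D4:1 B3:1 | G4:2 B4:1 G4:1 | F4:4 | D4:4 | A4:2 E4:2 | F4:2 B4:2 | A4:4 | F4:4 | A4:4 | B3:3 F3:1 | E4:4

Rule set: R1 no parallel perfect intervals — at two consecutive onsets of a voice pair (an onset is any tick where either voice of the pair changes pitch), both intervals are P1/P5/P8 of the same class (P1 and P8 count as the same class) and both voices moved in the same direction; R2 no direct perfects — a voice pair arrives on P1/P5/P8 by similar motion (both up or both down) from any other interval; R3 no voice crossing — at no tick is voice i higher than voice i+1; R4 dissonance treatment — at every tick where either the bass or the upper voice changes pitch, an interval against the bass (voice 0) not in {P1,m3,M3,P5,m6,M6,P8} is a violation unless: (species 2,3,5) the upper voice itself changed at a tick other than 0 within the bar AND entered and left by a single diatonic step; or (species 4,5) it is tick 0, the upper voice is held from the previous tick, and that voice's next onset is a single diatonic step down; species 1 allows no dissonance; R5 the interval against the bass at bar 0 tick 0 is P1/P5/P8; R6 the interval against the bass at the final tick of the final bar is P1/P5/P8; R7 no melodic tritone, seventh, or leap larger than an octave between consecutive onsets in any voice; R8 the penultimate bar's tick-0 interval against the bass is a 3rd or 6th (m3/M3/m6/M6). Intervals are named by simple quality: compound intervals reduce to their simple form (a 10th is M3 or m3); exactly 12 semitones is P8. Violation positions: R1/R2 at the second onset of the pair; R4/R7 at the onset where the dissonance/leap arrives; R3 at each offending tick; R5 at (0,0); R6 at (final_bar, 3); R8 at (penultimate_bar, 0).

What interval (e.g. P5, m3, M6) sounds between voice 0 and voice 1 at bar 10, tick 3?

voice 0=D3 voice 1=F3 -> m3

m3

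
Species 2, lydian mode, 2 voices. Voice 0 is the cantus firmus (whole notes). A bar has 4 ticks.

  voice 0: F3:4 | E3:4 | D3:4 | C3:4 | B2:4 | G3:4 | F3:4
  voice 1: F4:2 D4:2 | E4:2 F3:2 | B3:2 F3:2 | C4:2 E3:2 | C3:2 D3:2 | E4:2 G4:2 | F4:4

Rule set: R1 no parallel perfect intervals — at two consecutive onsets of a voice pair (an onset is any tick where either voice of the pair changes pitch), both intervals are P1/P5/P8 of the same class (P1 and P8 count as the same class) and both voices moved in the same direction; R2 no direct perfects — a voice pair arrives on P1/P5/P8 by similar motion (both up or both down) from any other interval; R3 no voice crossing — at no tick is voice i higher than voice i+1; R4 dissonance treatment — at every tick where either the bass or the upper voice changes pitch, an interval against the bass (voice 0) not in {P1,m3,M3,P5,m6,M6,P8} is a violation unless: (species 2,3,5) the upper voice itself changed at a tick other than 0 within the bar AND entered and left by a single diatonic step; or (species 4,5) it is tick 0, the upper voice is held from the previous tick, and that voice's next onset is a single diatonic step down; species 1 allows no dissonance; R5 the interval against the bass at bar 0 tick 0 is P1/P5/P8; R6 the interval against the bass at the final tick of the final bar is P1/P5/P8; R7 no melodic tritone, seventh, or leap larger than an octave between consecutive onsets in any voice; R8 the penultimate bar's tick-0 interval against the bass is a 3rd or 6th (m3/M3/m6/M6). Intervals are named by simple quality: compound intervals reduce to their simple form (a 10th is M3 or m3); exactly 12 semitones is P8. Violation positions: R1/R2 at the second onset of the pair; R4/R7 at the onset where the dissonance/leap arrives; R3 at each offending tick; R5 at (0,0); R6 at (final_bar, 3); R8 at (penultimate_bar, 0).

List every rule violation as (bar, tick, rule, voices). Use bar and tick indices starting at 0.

bar 0: v0=F3 v1=F4 downbeat P8
bar 1: v0=E3 v1=E4 downbeat P8
bar 2: v0=D3 v1=B3 downbeat M6
bar 3: v0=C3 v1=C4 downbeat P8
bar 4: v0=B2 v1=C3 downbeat m2
bar 5: v0=G3 v1=E4 downbeat M6
bar 6: v0=F3 v1=F4 downbeat P8
  -> R4 @ bar 1 tick 2 v(0, 1): E3/F3 m2 untreated
  -> R7 @ bar 1 tick 2 v(1,): E4->F3 leap 11st
  -> R7 @ bar 2 tick 0 v(1,): F3->B3 leap 6st
  -> R7 @ bar 2 tick 2 v(1,): B3->F3 leap 6st
  -> R4 @ bar 4 tick 0 v(0, 1): B2/C3 m2 untreated
  -> R7 @ bar 5 tick 0 v(1,): D3->E4 leap 14st
  -> R1 @ bar 6 tick 0 v(0, 1): G3/G4 P8 -> F3/F4 P8 similar

(1, 2, R4, (0, 1))
(1, 2, R7, (1,))
(2, 0, R7, (1,))
(2, 2, R7, (1,))
(4, 0, R4, (0, 1))
(5, 0, R7, (1,))
(6, 0, R1, (0, 1))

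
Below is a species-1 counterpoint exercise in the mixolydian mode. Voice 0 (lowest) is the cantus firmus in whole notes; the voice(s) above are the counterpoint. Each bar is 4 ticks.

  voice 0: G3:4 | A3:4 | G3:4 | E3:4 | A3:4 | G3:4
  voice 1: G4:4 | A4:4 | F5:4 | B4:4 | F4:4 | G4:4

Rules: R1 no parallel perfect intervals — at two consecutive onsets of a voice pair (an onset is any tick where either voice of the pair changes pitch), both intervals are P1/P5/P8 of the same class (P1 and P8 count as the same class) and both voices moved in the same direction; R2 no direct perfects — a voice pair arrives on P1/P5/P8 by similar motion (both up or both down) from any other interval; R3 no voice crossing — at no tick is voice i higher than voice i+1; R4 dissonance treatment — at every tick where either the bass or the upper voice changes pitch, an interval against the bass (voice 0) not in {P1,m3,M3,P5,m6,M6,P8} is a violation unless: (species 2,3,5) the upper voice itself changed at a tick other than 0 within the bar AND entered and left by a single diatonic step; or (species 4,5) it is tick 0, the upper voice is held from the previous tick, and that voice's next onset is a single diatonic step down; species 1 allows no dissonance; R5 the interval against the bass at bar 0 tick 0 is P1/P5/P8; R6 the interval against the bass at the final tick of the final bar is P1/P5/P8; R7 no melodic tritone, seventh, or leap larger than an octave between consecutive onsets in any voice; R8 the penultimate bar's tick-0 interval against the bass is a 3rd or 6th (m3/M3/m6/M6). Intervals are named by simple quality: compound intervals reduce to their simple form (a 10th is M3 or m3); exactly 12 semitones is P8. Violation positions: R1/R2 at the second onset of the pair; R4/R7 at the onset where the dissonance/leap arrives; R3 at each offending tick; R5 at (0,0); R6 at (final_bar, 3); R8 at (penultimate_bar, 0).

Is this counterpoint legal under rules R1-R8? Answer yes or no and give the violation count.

bar 0: v0=G3 v1=G4 (P8)
bar 1: v0=A3 v1=A4 (P8)
bar 2: v0=G3 v1=F5 (m7)
bar 3: v0=E3 v1=B4 (P5)
bar 4: v0=A3 v1=F4 (m6)
bar 5: v0=G3 v1=G4 (P8)
  R1 @ bar1.0: G3/G4 P8 -> A3/A4 P8 similar
  R4 @ bar2.0: G3/F5 m7 untreated
  R2 @ bar3.0: G3/F5 m7 -> E3/B4 P5 similar
  R7 @ bar3.0: F5->B4 leap 6st
  R7 @ bar4.0: B4->F4 leap 6st

No (5 violations)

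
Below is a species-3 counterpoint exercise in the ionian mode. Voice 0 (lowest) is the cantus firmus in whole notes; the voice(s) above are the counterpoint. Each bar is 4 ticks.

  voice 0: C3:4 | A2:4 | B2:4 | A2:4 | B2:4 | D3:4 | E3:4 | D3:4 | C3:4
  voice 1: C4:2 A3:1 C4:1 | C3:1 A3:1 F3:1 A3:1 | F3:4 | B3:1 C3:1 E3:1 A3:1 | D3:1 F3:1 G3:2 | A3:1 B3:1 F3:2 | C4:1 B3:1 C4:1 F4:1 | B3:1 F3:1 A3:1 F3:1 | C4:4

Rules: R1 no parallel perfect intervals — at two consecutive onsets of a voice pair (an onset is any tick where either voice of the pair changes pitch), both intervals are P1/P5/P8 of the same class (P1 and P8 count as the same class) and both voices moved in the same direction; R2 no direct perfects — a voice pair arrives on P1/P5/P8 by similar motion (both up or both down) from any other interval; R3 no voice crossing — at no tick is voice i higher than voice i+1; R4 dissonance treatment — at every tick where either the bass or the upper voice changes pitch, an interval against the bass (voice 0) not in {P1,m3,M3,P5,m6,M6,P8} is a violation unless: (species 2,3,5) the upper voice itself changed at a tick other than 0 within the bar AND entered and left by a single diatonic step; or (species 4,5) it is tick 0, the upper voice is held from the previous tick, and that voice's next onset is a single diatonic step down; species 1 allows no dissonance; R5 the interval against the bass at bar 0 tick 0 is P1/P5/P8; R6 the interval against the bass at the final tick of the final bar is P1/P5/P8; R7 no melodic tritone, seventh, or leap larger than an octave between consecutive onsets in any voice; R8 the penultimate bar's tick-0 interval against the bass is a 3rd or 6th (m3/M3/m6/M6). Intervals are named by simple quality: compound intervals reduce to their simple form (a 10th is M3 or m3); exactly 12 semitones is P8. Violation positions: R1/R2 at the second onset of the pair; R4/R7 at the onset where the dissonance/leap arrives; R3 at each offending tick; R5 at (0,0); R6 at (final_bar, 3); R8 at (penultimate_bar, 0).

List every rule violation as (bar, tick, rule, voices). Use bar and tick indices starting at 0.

bar 0: v0=C3 v1=C4 downbeat P8
bar 1: v0=A2 v1=C3 downbeat m3
bar 2: v0=B2 v1=F3 downbeat TT
bar 3: v0=A2 v1=B3 downbeat M2
bar 4: v0=B2 v1=D3 downbeat m3
bar 5: v0=D3 v1=A3 downbeat P5
bar 6: v0=E3 v1=C4 downbeat m6
bar 7: v0=D3 v1=B3 downbeat M6
bar 8: v0=C3 v1=C4 downbeat P8
  -> R4 @ bar 2 tick 0 v(0, 1): B2/F3 TT untreated
  -> R4 @ bar 3 tick 0 v(0, 1): A2/B3 M2 untreated
  -> R7 @ bar 3 tick 0 v(1,): F3->B3 leap 6st
  -> R7 @ bar 3 tick 1 v(1,): B3->C3 leap 11st
  -> R4 @ bar 4 tick 1 v(0, 1): B2/F3 TT untreated
  -> R2 @ bar 5 tick 0 v(0, 1): B2/G3 m6 -> D3/A3 P5 similar
  -> R7 @ bar 5 tick 2 v(1,): B3->F3 leap 6st
  -> R4 @ bar 6 tick 3 v(0, 1): E3/F4 m2 untreated
  -> R7 @ bar 7 tick 0 v(1,): F4->B3 leap 6st
  -> R7 @ bar 7 tick 1 v(1,): B3->F3 leap 6st

(2, 0, R4, (0, 1))
(3, 0, R4, (0, 1))
(3, 0, R7, (1,))
(3, 1, R7, (1,))
(4, 1, R4, (0, 1))
(5, 0, R2, (0, 1))
(5, 2, R7, (1,))
(6, 3, R4, (0, 1))
(7, 0, R7, (1,))
(7, 1, R7, (1,))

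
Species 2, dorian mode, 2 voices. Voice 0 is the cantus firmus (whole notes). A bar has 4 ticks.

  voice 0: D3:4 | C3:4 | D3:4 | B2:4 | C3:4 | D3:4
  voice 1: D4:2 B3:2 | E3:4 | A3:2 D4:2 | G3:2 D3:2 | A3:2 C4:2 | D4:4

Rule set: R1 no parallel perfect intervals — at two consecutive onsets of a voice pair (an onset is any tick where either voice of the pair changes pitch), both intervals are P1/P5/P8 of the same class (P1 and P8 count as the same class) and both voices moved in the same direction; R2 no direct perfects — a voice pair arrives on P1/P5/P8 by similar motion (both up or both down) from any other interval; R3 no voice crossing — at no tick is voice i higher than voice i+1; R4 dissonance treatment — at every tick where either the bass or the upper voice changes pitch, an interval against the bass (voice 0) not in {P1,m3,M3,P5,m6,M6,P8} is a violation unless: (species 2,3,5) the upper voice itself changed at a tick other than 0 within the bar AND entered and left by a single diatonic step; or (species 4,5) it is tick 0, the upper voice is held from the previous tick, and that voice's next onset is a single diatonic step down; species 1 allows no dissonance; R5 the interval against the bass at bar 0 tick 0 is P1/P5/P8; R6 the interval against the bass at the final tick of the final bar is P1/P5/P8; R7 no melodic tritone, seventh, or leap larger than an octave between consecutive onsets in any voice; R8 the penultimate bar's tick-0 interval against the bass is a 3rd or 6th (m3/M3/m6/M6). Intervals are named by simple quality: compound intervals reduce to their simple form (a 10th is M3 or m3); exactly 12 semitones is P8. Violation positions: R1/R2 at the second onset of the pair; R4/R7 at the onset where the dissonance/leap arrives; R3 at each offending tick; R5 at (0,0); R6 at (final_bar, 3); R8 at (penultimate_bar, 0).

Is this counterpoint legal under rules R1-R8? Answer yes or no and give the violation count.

No (2 violations)

bar 0: v0=D3 v1=D4 (P8)
bar 1: v0=C3 v1=E3 (M3)
bar 2: v0=D3 v1=A3 (P5)
bar 3: v0=B2 v1=G3 (m6)
bar 4: v0=C3 v1=A3 (M6)
bar 5: v0=D3 v1=D4 (P8)
  R2 @ bar2.0: C3/E3 M3 -> D3/A3 P5 similar
  R1 @ bar5.0: C3/C4 P8 -> D3/D4 P8 similar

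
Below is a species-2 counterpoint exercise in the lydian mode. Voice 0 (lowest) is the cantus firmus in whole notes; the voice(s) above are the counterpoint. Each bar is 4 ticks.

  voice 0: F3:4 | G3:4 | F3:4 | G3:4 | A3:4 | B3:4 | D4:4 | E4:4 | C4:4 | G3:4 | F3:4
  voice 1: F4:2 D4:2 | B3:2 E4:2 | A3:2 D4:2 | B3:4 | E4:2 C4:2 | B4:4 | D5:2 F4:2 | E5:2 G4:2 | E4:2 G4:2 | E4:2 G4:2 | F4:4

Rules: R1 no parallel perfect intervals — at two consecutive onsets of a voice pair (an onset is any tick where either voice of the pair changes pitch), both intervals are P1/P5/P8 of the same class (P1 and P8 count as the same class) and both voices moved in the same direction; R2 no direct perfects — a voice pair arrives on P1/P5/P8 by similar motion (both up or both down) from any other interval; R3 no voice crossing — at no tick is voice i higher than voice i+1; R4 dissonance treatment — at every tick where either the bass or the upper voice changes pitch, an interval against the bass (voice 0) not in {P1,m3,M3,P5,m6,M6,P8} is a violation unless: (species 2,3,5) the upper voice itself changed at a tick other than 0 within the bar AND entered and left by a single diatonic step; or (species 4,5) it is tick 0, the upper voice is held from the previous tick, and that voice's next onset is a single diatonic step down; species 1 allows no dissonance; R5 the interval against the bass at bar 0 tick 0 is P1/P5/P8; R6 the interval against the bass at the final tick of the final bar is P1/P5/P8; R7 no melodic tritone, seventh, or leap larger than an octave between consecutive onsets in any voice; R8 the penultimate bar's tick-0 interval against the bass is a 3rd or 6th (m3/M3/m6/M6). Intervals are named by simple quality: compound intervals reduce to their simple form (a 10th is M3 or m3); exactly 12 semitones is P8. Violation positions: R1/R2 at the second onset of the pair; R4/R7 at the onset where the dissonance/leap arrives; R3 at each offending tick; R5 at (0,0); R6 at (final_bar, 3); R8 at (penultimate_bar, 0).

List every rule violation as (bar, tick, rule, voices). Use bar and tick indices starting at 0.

(4, 0, R2, (0, 1))
(5, 0, R2, (0, 1))
(5, 0, R7, (1,))
(6, 0, R1, (0, 1))
(7, 0, R2, (0, 1))
(7, 0, R7, (1,))
(10, 0, R1, (0, 1))

bar 0: v0=F3 v1=F4 downbeat P8
bar 1: v0=G3 v1=B3 downbeat M3
bar 2: v0=F3 v1=A3 downbeat M3
bar 3: v0=G3 v1=B3 downbeat M3
bar 4: v0=A3 v1=E4 downbeat P5
bar 5: v0=B3 v1=B4 downbeat P8
bar 6: v0=D4 v1=D5 downbeat P8
bar 7: v0=E4 v1=E5 downbeat P8
bar 8: v0=C4 v1=E4 downbeat M3
bar 9: v0=G3 v1=E4 downbeat M6
bar 10: v0=F3 v1=F4 downbeat P8
  -> R2 @ bar 4 tick 0 v(0, 1): G3/B3 M3 -> A3/E4 P5 similar
  -> R2 @ bar 5 tick 0 v(0, 1): A3/C4 m3 -> B3/B4 P8 similar
  -> R7 @ bar 5 tick 0 v(1,): C4->B4 leap 11st
  -> R1 @ bar 6 tick 0 v(0, 1): B3/B4 P8 -> D4/D5 P8 similar
  -> R2 @ bar 7 tick 0 v(0, 1): D4/F4 m3 -> E4/E5 P8 similar
  -> R7 @ bar 7 tick 0 v(1,): F4->E5 leap 11st
  -> R1 @ bar 10 tick 0 v(0, 1): G3/G4 P8 -> F3/F4 P8 similar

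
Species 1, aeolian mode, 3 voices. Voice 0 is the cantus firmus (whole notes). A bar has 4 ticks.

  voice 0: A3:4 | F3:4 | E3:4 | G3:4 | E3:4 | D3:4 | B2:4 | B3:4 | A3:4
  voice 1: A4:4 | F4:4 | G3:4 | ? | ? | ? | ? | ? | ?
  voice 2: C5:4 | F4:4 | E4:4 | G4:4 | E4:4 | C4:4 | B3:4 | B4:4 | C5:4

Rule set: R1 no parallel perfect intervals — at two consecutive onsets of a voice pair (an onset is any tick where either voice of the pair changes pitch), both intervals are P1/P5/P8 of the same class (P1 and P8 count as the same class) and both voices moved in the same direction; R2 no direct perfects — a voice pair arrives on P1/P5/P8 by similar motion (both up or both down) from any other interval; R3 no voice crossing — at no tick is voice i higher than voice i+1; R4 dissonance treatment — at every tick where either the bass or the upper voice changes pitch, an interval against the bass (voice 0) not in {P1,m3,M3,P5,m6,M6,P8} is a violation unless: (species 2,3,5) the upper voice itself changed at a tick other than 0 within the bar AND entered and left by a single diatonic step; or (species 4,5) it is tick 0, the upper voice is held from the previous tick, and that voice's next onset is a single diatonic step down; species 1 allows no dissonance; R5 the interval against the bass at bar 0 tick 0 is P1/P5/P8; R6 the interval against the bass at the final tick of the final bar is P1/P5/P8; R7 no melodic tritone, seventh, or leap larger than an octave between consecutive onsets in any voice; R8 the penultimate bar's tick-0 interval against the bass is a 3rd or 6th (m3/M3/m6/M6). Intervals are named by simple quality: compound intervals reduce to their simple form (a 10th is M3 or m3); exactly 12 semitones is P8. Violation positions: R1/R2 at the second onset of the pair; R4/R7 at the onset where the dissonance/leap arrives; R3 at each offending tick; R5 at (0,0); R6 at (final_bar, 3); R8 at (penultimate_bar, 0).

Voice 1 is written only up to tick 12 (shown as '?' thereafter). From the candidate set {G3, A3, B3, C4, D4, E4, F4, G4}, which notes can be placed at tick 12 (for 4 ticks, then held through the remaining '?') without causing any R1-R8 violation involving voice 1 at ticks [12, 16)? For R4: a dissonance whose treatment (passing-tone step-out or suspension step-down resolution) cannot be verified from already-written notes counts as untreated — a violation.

{B3, E4, G3}

G3: legal
A3: violates R4
B3: legal
C4: violates R2,R4
D4: violates R2
E4: legal
F4: violates R4,R7
G4: violates R2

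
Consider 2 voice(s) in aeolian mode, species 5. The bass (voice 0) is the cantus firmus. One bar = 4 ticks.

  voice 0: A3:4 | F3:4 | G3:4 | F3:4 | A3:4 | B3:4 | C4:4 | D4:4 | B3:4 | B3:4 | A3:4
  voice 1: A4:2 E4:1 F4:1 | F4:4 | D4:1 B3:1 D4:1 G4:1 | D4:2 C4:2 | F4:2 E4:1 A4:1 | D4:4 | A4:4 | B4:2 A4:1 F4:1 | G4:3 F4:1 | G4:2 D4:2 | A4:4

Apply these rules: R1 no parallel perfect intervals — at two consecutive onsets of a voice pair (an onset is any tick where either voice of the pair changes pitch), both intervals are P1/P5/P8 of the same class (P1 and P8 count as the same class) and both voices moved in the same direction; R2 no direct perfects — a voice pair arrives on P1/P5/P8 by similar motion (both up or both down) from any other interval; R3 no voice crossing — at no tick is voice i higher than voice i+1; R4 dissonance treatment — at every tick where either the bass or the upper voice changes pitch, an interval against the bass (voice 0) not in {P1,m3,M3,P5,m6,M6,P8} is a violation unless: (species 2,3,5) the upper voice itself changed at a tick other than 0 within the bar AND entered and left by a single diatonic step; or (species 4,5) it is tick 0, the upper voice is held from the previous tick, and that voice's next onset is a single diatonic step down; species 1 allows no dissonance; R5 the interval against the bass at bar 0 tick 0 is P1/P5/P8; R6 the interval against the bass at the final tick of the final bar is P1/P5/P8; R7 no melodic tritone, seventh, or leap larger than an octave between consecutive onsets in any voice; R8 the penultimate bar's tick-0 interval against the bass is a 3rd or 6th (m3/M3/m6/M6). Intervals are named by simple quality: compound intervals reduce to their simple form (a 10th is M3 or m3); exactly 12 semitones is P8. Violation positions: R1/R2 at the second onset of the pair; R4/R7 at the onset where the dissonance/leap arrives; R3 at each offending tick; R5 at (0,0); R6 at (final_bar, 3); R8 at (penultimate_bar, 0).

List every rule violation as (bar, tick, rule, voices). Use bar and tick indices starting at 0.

bar 0: v0=A3 v1=A4 downbeat P8
bar 1: v0=F3 v1=F4 downbeat P8
bar 2: v0=G3 v1=D4 downbeat P5
bar 3: v0=F3 v1=D4 downbeat M6
bar 4: v0=A3 v1=F4 downbeat m6
bar 5: v0=B3 v1=D4 downbeat m3
bar 6: v0=C4 v1=A4 downbeat M6
bar 7: v0=D4 v1=B4 downbeat M6
bar 8: v0=B3 v1=G4 downbeat m6
bar 9: v0=B3 v1=G4 downbeat m6
bar 10: v0=A3 v1=A4 downbeat P8

No violations across 11 bars (A3..A3 vs A4..A4).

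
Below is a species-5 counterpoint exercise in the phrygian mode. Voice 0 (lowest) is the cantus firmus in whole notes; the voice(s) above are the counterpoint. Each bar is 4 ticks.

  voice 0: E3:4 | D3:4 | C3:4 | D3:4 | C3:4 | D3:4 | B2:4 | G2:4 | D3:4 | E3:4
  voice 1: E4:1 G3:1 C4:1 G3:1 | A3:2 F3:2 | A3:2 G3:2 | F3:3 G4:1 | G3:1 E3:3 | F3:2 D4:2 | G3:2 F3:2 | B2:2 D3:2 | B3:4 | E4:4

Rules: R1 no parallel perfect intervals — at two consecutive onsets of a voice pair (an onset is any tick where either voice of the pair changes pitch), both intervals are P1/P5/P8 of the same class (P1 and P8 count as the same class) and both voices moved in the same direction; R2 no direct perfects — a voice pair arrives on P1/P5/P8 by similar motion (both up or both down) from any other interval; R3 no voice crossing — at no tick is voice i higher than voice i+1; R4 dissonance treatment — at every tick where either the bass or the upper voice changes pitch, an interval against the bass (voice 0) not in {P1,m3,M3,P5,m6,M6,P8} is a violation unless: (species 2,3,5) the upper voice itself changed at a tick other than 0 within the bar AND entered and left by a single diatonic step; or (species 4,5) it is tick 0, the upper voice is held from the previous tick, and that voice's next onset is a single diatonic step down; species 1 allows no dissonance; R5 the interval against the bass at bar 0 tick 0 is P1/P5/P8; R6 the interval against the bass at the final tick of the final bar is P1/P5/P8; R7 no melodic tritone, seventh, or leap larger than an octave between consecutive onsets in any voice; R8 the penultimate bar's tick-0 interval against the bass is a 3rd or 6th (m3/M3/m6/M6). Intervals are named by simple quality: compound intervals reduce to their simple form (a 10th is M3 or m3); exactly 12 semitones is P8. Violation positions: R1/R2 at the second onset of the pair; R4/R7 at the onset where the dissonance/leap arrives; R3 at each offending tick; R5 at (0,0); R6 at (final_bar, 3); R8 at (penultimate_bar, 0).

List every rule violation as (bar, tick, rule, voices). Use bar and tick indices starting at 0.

bar 0: v0=E3 v1=E4 downbeat P8
bar 1: v0=D3 v1=A3 downbeat P5
bar 2: v0=C3 v1=A3 downbeat M6
bar 3: v0=D3 v1=F3 downbeat m3
bar 4: v0=C3 v1=G3 downbeat P5
bar 5: v0=D3 v1=F3 downbeat m3
bar 6: v0=B2 v1=G3 downbeat m6
bar 7: v0=G2 v1=B2 downbeat M3
bar 8: v0=D3 v1=B3 downbeat M6
bar 9: v0=E3 v1=E4 downbeat P8
  -> R4 @ bar 3 tick 3 v(0, 1): D3/G4 P4 untreated
  -> R7 @ bar 3 tick 3 v(1,): F3->G4 leap 14st
  -> R2 @ bar 4 tick 0 v(0, 1): D3/G4 P4 -> C3/G3 P5 similar
  -> R4 @ bar 6 tick 2 v(0, 1): B2/F3 TT untreated
  -> R7 @ bar 7 tick 0 v(1,): F3->B2 leap 6st
  -> R2 @ bar 9 tick 0 v(0, 1): D3/B3 M6 -> E3/E4 P8 similar

(3, 3, R4, (0, 1))
(3, 3, R7, (1,))
(4, 0, R2, (0, 1))
(6, 2, R4, (0, 1))
(7, 0, R7, (1,))
(9, 0, R2, (0, 1))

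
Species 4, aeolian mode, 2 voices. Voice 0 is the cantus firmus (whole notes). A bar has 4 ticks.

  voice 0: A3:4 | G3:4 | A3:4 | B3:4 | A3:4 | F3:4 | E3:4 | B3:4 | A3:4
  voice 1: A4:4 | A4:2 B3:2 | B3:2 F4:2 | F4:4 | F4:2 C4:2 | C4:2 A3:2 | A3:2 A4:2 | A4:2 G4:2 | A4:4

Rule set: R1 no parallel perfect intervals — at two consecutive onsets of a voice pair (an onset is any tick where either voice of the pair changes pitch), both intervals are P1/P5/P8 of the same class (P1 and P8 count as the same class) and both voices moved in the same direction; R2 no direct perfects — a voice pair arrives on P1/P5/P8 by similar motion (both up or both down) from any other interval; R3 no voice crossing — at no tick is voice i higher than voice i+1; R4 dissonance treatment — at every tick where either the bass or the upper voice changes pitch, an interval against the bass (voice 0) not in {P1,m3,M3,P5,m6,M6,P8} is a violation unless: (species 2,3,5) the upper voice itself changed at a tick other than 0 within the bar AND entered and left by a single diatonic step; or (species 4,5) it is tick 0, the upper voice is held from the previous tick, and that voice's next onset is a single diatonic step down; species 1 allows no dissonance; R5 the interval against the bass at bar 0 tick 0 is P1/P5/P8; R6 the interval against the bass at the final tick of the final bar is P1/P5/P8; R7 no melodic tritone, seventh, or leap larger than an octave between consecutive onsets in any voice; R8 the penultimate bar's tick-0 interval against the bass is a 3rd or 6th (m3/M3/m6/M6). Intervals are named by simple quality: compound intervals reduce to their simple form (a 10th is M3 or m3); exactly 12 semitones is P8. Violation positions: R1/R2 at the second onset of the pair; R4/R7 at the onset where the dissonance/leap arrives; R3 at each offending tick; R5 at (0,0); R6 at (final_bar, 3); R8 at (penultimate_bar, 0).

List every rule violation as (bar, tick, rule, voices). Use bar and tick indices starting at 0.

(1, 0, R4, (0, 1))
(1, 2, R7, (1,))
(2, 0, R4, (0, 1))
(2, 2, R7, (1,))
(3, 0, R4, (0, 1))
(6, 0, R4, (0, 1))
(6, 2, R4, (0, 1))
(7, 0, R8, (0, 1))

bar 0: v0=A3 v1=A4 downbeat P8
bar 1: v0=G3 v1=A4 downbeat M2
bar 2: v0=A3 v1=B3 downbeat M2
bar 3: v0=B3 v1=F4 downbeat TT
bar 4: v0=A3 v1=F4 downbeat m6
bar 5: v0=F3 v1=C4 downbeat P5
bar 6: v0=E3 v1=A3 downbeat P4
bar 7: v0=B3 v1=A4 downbeat m7
bar 8: v0=A3 v1=A4 downbeat P8
  -> R4 @ bar 1 tick 0 v(0, 1): G3/A4 M2 untreated
  -> R7 @ bar 1 tick 2 v(1,): A4->B3 leap 10st
  -> R4 @ bar 2 tick 0 v(0, 1): A3/B3 M2 untreated
  -> R7 @ bar 2 tick 2 v(1,): B3->F4 leap 6st
  -> R4 @ bar 3 tick 0 v(0, 1): B3/F4 TT untreated
  -> R4 @ bar 6 tick 0 v(0, 1): E3/A3 P4 untreated
  -> R4 @ bar 6 tick 2 v(0, 1): E3/A4 P4 untreated
  -> R8 @ bar 7 tick 0 v(0, 1): penult m7 not 3rd/6th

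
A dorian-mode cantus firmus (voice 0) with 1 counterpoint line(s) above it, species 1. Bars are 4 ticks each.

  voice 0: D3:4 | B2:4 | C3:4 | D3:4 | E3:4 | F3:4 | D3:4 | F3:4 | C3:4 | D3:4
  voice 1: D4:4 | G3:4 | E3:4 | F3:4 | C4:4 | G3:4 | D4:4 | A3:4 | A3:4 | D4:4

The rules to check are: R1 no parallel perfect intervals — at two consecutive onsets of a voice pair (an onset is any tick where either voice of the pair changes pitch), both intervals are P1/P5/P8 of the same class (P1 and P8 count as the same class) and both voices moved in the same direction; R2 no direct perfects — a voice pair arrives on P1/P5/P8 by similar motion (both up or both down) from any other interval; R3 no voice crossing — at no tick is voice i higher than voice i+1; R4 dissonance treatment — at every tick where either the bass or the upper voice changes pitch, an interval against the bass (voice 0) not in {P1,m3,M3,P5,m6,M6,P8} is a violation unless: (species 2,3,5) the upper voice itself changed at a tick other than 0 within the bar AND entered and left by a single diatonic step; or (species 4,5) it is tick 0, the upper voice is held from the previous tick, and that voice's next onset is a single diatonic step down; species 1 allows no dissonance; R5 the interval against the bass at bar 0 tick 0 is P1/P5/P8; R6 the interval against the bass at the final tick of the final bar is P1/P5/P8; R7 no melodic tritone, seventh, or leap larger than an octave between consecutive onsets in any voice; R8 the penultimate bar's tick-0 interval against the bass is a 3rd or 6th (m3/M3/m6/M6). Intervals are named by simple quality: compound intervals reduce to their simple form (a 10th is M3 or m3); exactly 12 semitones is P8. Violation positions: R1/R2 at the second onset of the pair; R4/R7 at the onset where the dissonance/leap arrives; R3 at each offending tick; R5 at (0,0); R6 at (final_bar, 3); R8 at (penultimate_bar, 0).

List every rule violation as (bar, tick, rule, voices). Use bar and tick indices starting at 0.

bar 0: v0=D3 v1=D4 downbeat P8
bar 1: v0=B2 v1=G3 downbeat m6
bar 2: v0=C3 v1=E3 downbeat M3
bar 3: v0=D3 v1=F3 downbeat m3
bar 4: v0=E3 v1=C4 downbeat m6
bar 5: v0=F3 v1=G3 downbeat M2
bar 6: v0=D3 v1=D4 downbeat P8
bar 7: v0=F3 v1=A3 downbeat M3
bar 8: v0=C3 v1=A3 downbeat M6
bar 9: v0=D3 v1=D4 downbeat P8
  -> R4 @ bar 5 tick 0 v(0, 1): F3/G3 M2 untreated
  -> R2 @ bar 9 tick 0 v(0, 1): C3/A3 M6 -> D3/D4 P8 similar

(5, 0, R4, (0, 1))
(9, 0, R2, (0, 1))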